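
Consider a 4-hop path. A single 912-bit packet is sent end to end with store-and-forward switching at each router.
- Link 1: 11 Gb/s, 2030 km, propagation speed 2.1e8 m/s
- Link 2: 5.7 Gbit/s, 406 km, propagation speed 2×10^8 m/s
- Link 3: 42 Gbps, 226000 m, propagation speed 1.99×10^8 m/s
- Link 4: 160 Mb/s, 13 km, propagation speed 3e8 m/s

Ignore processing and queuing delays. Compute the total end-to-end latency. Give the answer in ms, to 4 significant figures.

Transmission delays (L/R per hop): 8.29091e-05, 0.00016, 2.17143e-05, 0.0057 ms; sum = 0.00596462 ms.
Propagation delays (d/s per hop): 9.66667, 2.03, 1.13568, 0.0433333 ms; sum = 12.8757 ms.
End-to-end = 12.88 ms.

12.88 ms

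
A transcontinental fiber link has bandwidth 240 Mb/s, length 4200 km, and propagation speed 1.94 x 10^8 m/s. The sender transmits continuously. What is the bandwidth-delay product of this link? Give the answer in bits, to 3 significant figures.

5200000 bits

Propagation delay = 4200000 / 194000000 = 0.0216495 s.
BDP = R × t_prop = 240000000 × 0.0216495 = 5195880 bits.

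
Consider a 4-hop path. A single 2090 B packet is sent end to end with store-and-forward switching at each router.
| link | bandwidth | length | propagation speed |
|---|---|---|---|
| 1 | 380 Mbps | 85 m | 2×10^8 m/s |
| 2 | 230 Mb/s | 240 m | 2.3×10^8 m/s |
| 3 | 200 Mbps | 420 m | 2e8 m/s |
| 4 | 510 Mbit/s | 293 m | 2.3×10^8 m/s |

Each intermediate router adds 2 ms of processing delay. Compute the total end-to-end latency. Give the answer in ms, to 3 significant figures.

L = 2090 × 8 = 16720 bits.
Transmission delays (L/R per hop): 0.044, 0.0726957, 0.0836, 0.0327843 ms; sum = 0.23308 ms.
Propagation delays (d/s per hop): 0.000425, 0.00104348, 0.0021, 0.00127391 ms; sum = 0.00484239 ms.
Processing at 3 router(s): 3 × 2 ms = 6 ms.
End-to-end = 6.24 ms.

6.24 ms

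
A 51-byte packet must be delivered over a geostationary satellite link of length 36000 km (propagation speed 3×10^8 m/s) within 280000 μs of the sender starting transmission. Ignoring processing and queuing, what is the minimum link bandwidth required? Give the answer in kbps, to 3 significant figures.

2.55 kbps

L = 408 bits.
Propagation delay = 36000000 / 300000000 = 120000 μs.
Transmission budget = 280000 − 120000 = 160000 μs.
R ≥ L / t_tx = 408 bits / 0.16 s = 2.55 kbps.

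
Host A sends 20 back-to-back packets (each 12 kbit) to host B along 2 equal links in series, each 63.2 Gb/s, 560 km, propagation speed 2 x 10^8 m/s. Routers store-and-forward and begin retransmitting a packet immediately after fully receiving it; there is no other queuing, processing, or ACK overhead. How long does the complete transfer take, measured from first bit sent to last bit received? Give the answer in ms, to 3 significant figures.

5.60 ms

Per-hop transmission t_tx = L/R = 12000/63200000000 = 0.000189873 ms.
Per-hop propagation t_prop = 560000/200000000 = 2.8 ms.
Pipeline fill: first packet needs 2·t_tx to clear all hops; remaining 19 packets each add one t_tx.
Total = (2+20-1)·t_tx + 2·t_prop = 21·0.000189873 + 2·2.8 = 5.60 ms.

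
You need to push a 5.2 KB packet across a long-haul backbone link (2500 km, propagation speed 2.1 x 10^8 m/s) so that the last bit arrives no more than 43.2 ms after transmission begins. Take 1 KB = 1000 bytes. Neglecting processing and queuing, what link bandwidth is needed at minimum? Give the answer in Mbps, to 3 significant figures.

L = 41600 bits.
Propagation delay = 2500000 / 210000000 = 11.9048 ms.
Transmission budget = 43.2 − 11.9048 = 31.2952 ms.
R ≥ L / t_tx = 41600 bits / 0.0312952 s = 1.33 Mbps.

1.33 Mbps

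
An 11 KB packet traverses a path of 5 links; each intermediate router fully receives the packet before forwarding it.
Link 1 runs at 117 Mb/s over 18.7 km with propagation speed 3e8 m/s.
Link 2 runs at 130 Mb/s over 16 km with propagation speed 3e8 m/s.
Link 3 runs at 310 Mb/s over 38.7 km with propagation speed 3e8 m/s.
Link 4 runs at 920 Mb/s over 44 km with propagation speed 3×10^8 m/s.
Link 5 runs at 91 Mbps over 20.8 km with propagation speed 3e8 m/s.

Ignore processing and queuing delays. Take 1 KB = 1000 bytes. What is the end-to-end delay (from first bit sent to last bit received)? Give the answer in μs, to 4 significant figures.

L = 88000 bits.
Transmission delays (L/R per hop): 752.137, 676.923, 283.871, 95.6522, 967.033 μs; sum = 2775.62 μs.
Propagation delays (d/s per hop): 62.3333, 53.3333, 129, 146.667, 69.3333 μs; sum = 460.667 μs.
End-to-end = 3236 μs.

3236 μs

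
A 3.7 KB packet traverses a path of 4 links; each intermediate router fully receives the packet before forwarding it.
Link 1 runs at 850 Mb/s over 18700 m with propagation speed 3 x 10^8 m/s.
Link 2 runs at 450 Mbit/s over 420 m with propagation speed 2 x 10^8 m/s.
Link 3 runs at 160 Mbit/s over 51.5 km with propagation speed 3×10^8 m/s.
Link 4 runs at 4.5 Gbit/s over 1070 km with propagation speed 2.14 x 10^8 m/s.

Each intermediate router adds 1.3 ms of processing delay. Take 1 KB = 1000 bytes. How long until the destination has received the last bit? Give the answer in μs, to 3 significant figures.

9430 μs

L = 29600 bits.
Transmission delays (L/R per hop): 34.8235, 65.7778, 185, 6.57778 μs; sum = 292.179 μs.
Propagation delays (d/s per hop): 62.3333, 2.1, 171.667, 5000 μs; sum = 5236.1 μs.
Processing at 3 router(s): 3 × 1.3 ms = 3900 μs.
End-to-end = 9430 μs.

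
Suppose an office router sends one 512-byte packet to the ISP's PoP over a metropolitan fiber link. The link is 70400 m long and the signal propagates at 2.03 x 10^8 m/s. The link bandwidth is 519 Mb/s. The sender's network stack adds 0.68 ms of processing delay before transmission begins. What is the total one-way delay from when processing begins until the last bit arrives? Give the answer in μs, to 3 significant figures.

L = 512 × 8 = 4096 bits.
Transmission delay = L/R = 4096 / 519000000 = 7.8921 μs.
Propagation delay = d/s = 70400 m / 2.03e+08 m/s = 346.798 μs.
Plus processing delay 0.68 ms = 680 μs.
Total = 1030 μs.

1030 μs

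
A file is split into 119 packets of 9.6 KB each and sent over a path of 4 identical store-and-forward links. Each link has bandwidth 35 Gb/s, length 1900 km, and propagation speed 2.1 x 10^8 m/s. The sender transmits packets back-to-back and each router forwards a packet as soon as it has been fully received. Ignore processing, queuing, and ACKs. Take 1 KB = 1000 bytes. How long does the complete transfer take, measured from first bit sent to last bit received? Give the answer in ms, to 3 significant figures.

Per-hop transmission t_tx = L/R = 76800/35000000000 = 0.00219429 ms.
Per-hop propagation t_prop = 1900000/210000000 = 9.04762 ms.
Pipeline fill: first packet needs 4·t_tx to clear all hops; remaining 118 packets each add one t_tx.
Total = (4+119-1)·t_tx + 4·t_prop = 122·0.00219429 + 4·9.04762 = 36.5 ms.

36.5 ms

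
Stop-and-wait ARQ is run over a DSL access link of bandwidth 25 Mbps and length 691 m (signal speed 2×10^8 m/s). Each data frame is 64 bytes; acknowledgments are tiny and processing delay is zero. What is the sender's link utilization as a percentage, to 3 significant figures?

t_tx = L/R = 512/25000000 = 2.048e-05 s.
t_prop = 691/200000000 = 3.455e-06 s; RTT = 6.91e-06 s.
Cycle = t_tx + RTT = 2.739e-05 s.
Utilization = t_tx / cycle = 2.048e-05/2.739e-05 = 74.8 %.

74.8 %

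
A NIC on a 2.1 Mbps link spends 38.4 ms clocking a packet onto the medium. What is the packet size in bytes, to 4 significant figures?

10080 bytes

L = R × t_tx = 2100000 b/s × 0.0384 s = 80640 bits.
In bytes: 80640 / 8 = 10080 bytes.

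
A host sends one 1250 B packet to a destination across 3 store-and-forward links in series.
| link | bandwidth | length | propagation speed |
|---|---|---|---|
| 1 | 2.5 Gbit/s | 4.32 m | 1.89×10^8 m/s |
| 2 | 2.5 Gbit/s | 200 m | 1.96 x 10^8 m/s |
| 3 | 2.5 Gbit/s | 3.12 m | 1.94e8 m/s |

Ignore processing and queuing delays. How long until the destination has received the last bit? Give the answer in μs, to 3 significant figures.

13.1 μs

L = 1250 × 8 = 10000 bits.
Transmission delay per hop = L/R = 10000/2500000000 = 4 μs; 3 hops → 12 μs.
Propagation delays (d/s per hop): 0.0228571, 1.02041, 0.0160825 μs; sum = 1.05935 μs.
End-to-end = 13.1 μs.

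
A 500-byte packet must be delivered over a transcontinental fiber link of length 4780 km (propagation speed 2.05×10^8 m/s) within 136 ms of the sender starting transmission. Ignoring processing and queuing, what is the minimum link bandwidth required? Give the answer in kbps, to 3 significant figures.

35.5 kbps

L = 4000 bits.
Propagation delay = 4780000 / 2.05e+08 = 23.3171 ms.
Transmission budget = 136 − 23.3171 = 112.683 ms.
R ≥ L / t_tx = 4000 bits / 0.112683 s = 35.5 kbps.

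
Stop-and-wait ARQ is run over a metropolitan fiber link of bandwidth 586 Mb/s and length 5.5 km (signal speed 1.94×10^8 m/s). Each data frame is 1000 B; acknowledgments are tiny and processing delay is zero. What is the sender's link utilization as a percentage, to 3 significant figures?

t_tx = L/R = 8000/586000000 = 1.36519e-05 s.
t_prop = 5500/194000000 = 2.83505e-05 s; RTT = 5.6701e-05 s.
Cycle = t_tx + RTT = 7.03529e-05 s.
Utilization = t_tx / cycle = 1.36519e-05/7.03529e-05 = 19.4 %.

19.4 %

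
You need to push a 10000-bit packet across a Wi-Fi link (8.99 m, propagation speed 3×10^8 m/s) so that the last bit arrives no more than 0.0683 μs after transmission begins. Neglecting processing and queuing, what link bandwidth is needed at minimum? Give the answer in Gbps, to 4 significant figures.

Propagation delay = 8.99 / 300000000 = 0.0299667 μs.
Transmission budget = 0.0683 − 0.0299667 = 0.0383333 μs.
R ≥ L / t_tx = 10000 bits / 3.83333e-08 s = 260.9 Gbps.

260.9 Gbps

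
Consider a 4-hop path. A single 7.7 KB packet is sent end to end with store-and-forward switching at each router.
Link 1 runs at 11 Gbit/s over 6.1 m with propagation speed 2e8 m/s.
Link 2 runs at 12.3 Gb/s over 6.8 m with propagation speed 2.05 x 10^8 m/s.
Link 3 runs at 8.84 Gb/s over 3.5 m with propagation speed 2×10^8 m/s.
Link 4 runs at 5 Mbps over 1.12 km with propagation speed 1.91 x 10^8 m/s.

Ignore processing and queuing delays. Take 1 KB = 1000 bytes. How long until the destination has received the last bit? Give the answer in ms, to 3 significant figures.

12.3 ms

L = 61600 bits.
Transmission delays (L/R per hop): 0.0056, 0.00500813, 0.00696833, 12.32 ms; sum = 12.3376 ms.
Propagation delays (d/s per hop): 3.05e-05, 3.31707e-05, 1.75e-05, 0.00586387 ms; sum = 0.00594505 ms.
End-to-end = 12.3 ms.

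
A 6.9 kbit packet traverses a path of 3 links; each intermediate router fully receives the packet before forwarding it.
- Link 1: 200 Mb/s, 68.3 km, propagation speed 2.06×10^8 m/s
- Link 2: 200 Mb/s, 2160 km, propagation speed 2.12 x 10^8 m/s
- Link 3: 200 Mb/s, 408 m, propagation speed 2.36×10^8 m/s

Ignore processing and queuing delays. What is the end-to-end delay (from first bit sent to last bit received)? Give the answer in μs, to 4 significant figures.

10630 μs

L = 6900 bits.
Transmission delay per hop = L/R = 6900/200000000 = 34.5 μs; 3 hops → 103.5 μs.
Propagation delays (d/s per hop): 331.553, 10188.7, 1.72881 μs; sum = 10522 μs.
End-to-end = 10630 μs.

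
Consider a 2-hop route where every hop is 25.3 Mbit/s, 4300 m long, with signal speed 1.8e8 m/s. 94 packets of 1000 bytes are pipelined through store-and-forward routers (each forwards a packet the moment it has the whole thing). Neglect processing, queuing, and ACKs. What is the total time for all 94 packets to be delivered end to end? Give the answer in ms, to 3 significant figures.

30.1 ms

Per-hop transmission t_tx = L/R = 8000/25300000 = 0.316206 ms.
Per-hop propagation t_prop = 4300/180000000 = 0.0238889 ms.
Pipeline fill: first packet needs 2·t_tx to clear all hops; remaining 93 packets each add one t_tx.
Total = (2+94-1)·t_tx + 2·t_prop = 95·0.316206 + 2·0.0238889 = 30.1 ms.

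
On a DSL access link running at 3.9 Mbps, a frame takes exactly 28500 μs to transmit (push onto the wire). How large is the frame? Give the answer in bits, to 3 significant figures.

111000 bits

L = R × t_tx = 3900000 b/s × 0.0285 s = 111150 bits.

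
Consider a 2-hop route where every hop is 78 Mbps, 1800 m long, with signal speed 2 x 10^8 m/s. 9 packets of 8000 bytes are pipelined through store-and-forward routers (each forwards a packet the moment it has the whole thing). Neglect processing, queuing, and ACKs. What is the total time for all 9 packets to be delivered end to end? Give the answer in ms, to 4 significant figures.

8.223 ms

Per-hop transmission t_tx = L/R = 64000/78000000 = 0.820513 ms.
Per-hop propagation t_prop = 1800/200000000 = 0.009 ms.
Pipeline fill: first packet needs 2·t_tx to clear all hops; remaining 8 packets each add one t_tx.
Total = (2+9-1)·t_tx + 2·t_prop = 10·0.820513 + 2·0.009 = 8.223 ms.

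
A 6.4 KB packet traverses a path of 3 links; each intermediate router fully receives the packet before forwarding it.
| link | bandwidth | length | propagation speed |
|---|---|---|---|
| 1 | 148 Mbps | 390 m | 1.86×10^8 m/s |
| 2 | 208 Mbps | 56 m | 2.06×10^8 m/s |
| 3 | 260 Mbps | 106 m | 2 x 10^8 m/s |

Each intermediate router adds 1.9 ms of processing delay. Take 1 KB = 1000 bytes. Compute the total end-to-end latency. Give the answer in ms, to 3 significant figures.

4.59 ms

L = 51200 bits.
Transmission delays (L/R per hop): 0.345946, 0.246154, 0.196923 ms; sum = 0.789023 ms.
Propagation delays (d/s per hop): 0.00209677, 0.000271845, 0.00053 ms; sum = 0.00289862 ms.
Processing at 2 router(s): 2 × 1.9 ms = 3.8 ms.
End-to-end = 4.59 ms.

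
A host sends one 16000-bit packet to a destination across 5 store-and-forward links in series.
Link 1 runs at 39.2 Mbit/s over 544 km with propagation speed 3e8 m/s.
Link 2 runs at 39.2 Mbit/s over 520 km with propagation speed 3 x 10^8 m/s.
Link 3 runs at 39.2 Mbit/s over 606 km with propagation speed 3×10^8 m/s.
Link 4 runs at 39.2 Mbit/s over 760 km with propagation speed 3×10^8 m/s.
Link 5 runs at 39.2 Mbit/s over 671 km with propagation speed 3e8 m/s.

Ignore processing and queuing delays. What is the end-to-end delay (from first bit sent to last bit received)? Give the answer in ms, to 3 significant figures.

12.4 ms

Transmission delay per hop = L/R = 16000/39200000 = 0.408163 ms; 5 hops → 2.04082 ms.
Propagation delays (d/s per hop): 1.81333, 1.73333, 2.02, 2.53333, 2.23667 ms; sum = 10.3367 ms.
End-to-end = 12.4 ms.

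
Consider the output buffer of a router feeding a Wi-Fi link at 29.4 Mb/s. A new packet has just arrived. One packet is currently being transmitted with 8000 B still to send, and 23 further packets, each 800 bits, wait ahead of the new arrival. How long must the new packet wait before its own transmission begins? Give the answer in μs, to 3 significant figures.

Each queued packet: L/R = 800/29400000 = 27.2109 μs.
23 queued → 625.85 μs.
Plus remaining 64000 bits of current packet: 2176.87 μs.
Queuing delay = 2800 μs.

2800 μs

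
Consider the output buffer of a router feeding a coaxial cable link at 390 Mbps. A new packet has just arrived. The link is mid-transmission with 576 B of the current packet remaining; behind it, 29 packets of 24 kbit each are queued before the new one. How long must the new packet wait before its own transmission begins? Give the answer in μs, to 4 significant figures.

1796 μs

Each queued packet: L/R = 24000/390000000 = 61.5385 μs.
29 queued → 1784.62 μs.
Plus remaining 4608 bits of current packet: 11.8154 μs.
Queuing delay = 1796 μs.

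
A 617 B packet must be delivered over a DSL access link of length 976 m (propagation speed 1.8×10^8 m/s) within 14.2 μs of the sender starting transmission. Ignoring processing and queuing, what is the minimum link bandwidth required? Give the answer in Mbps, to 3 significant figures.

L = 4936 bits.
Propagation delay = 976 / 180000000 = 5.42222 μs.
Transmission budget = 14.2 − 5.42222 = 8.77778 μs.
R ≥ L / t_tx = 4936 bits / 8.77778e-06 s = 562 Mbps.

562 Mbps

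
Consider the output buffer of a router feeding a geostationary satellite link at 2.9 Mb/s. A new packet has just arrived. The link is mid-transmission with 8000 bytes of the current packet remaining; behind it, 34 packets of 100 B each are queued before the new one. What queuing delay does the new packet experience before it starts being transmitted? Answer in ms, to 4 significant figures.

Each queued packet: L/R = 800/2900000 = 0.275862 ms.
34 queued → 9.37931 ms.
Plus remaining 64000 bits of current packet: 22.069 ms.
Queuing delay = 31.45 ms.

31.45 ms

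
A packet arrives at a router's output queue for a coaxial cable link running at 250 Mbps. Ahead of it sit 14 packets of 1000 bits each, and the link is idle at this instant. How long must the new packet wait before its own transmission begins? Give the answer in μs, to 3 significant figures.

Each queued packet: L/R = 1000/250000000 = 4 μs.
14 queued → 56 μs.
Queuing delay = 56.0 μs.

56.0 μs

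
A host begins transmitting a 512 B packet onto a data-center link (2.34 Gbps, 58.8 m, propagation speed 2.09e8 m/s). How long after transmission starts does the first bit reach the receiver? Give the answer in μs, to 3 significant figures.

0.281 μs

First bit experiences only propagation delay: d/s = 58.8/209000000 = 0.281 μs.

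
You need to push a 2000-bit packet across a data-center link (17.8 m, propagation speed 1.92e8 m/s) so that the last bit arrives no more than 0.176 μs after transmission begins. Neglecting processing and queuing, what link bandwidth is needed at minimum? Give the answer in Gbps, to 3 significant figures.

Propagation delay = 17.8 / 192000000 = 0.0927083 μs.
Transmission budget = 0.176 − 0.0927083 = 0.0832917 μs.
R ≥ L / t_tx = 2000 bits / 8.32917e-08 s = 24.0 Gbps.

24.0 Gbps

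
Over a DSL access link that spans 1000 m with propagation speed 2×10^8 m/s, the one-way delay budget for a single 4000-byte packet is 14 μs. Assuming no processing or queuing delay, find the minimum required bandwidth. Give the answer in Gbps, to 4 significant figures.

3.556 Gbps

L = 32000 bits.
Propagation delay = 1000 / 200000000 = 5 μs.
Transmission budget = 14 − 5 = 9 μs.
R ≥ L / t_tx = 32000 bits / 9e-06 s = 3.556 Gbps.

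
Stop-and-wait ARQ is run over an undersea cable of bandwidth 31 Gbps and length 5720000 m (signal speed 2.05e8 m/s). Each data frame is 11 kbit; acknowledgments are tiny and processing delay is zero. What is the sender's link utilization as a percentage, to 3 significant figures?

t_tx = L/R = 11000/31000000000 = 3.54839e-07 s.
t_prop = 5720000/2.05e+08 = 0.0279024 s; RTT = 0.0558049 s.
Cycle = t_tx + RTT = 0.0558052 s.
Utilization = t_tx / cycle = 3.54839e-07/0.0558052 = 0.000636 %.

0.000636 %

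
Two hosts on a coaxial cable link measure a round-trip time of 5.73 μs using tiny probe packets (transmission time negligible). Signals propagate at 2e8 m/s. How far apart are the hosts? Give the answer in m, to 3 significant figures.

573 m

One-way propagation = RTT/2 = 2.865 μs.
d = s × t = 200000000 × 2.865e-06 = 573 m.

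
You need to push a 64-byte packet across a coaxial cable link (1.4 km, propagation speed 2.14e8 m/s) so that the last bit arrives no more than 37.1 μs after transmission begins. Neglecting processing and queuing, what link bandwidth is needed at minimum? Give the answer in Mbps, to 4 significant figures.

L = 512 bits.
Propagation delay = 1400 / 214000000 = 6.54206 μs.
Transmission budget = 37.1 − 6.54206 = 30.5579 μs.
R ≥ L / t_tx = 512 bits / 3.05579e-05 s = 16.76 Mbps.

16.76 Mbps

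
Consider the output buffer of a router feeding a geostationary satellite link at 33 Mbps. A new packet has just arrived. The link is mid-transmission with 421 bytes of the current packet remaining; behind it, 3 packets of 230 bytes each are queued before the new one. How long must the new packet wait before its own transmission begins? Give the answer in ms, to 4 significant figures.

0.2693 ms

Each queued packet: L/R = 1840/33000000 = 0.0557576 ms.
3 queued → 0.167273 ms.
Plus remaining 3368 bits of current packet: 0.102061 ms.
Queuing delay = 0.2693 ms.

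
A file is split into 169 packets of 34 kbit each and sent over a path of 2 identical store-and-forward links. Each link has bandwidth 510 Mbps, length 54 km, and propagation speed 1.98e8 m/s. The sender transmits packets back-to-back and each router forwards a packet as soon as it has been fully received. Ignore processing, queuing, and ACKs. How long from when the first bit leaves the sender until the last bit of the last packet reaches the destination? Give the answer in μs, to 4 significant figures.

11880 μs

Per-hop transmission t_tx = L/R = 34000/510000000 = 66.6667 μs.
Per-hop propagation t_prop = 54000/198000000 = 272.727 μs.
Pipeline fill: first packet needs 2·t_tx to clear all hops; remaining 168 packets each add one t_tx.
Total = (2+169-1)·t_tx + 2·t_prop = 170·66.6667 + 2·272.727 = 11880 μs.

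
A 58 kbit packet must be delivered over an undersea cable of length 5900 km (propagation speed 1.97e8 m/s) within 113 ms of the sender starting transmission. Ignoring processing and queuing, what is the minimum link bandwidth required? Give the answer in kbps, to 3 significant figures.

Propagation delay = 5900000 / 197000000 = 29.9492 ms.
Transmission budget = 113 − 29.9492 = 83.0508 ms.
R ≥ L / t_tx = 58000 bits / 0.0830508 s = 698 kbps.

698 kbps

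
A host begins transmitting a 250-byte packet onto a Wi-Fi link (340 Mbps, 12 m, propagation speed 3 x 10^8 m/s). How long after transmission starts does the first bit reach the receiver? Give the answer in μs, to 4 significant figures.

First bit experiences only propagation delay: d/s = 12/300000000 = 0.04000 μs.

0.04000 μs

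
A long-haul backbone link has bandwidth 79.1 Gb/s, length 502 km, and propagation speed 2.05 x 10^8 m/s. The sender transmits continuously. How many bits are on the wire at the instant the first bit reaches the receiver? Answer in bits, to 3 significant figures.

194000000 bits

Propagation delay = 502000 / 2.05e+08 = 0.00244878 s.
BDP = R × t_prop = 79100000000 × 0.00244878 = 193699000 bits.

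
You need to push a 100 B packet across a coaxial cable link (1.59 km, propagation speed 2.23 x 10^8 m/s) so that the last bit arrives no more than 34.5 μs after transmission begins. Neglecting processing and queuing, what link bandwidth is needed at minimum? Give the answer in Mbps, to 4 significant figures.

29.23 Mbps

L = 800 bits.
Propagation delay = 1590 / 223000000 = 7.13004 μs.
Transmission budget = 34.5 − 7.13004 = 27.37 μs.
R ≥ L / t_tx = 800 bits / 2.737e-05 s = 29.23 Mbps.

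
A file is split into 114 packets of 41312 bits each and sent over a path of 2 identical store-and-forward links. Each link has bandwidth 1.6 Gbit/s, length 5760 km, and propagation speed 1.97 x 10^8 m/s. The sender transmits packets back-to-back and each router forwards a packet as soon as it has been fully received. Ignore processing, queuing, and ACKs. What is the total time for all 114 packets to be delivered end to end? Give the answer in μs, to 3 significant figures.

61400 μs

Per-hop transmission t_tx = L/R = 41312/1600000000 = 25.82 μs.
Per-hop propagation t_prop = 5760000/197000000 = 29238.6 μs.
Pipeline fill: first packet needs 2·t_tx to clear all hops; remaining 113 packets each add one t_tx.
Total = (2+114-1)·t_tx + 2·t_prop = 115·25.82 + 2·29238.6 = 61400 μs.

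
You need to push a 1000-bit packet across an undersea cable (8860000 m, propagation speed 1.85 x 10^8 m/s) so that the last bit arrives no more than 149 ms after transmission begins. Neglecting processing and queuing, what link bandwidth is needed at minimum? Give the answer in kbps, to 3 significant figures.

9.89 kbps

Propagation delay = 8860000 / 185000000 = 47.8919 ms.
Transmission budget = 149 − 47.8919 = 101.108 ms.
R ≥ L / t_tx = 1000 bits / 0.101108 s = 9.89 kbps.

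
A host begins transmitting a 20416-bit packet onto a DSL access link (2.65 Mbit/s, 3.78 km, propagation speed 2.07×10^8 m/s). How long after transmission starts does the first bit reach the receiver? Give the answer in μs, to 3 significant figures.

18.3 μs

First bit experiences only propagation delay: d/s = 3780/2.07e+08 = 18.3 μs.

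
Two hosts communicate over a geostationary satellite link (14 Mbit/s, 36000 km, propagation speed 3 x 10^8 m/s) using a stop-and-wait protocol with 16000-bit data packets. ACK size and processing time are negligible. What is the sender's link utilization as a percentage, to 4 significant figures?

0.4739 %

t_tx = L/R = 16000/14000000 = 0.00114286 s.
t_prop = 36000000/300000000 = 0.12 s; RTT = 0.24 s.
Cycle = t_tx + RTT = 0.241143 s.
Utilization = t_tx / cycle = 0.00114286/0.241143 = 0.4739 %.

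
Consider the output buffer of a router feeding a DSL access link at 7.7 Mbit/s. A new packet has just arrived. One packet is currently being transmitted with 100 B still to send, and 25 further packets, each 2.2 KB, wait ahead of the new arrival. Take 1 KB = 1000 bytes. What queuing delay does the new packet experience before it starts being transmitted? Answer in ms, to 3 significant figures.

Each queued packet: L/R = 17600/7700000 = 2.28571 ms.
25 queued → 57.1429 ms.
Plus remaining 800 bits of current packet: 0.103896 ms.
Queuing delay = 57.2 ms.

57.2 ms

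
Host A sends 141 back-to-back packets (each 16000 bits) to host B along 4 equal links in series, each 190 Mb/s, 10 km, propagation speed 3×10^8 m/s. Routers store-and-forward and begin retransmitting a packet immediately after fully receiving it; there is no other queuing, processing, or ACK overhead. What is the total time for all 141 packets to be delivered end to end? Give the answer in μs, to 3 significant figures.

Per-hop transmission t_tx = L/R = 16000/190000000 = 84.2105 μs.
Per-hop propagation t_prop = 10000/300000000 = 33.3333 μs.
Pipeline fill: first packet needs 4·t_tx to clear all hops; remaining 140 packets each add one t_tx.
Total = (4+141-1)·t_tx + 4·t_prop = 144·84.2105 + 4·33.3333 = 12300 μs.

12300 μs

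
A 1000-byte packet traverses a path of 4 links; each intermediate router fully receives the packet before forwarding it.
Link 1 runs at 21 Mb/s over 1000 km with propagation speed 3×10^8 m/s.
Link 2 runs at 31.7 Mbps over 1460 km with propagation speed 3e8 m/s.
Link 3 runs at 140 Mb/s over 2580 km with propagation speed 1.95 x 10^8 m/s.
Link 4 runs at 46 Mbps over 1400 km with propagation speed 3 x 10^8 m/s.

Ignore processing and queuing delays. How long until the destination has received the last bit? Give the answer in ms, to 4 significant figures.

26.96 ms

L = 1000 × 8 = 8000 bits.
Transmission delays (L/R per hop): 0.380952, 0.252366, 0.0571429, 0.173913 ms; sum = 0.864374 ms.
Propagation delays (d/s per hop): 3.33333, 4.86667, 13.2308, 4.66667 ms; sum = 26.0974 ms.
End-to-end = 26.96 ms.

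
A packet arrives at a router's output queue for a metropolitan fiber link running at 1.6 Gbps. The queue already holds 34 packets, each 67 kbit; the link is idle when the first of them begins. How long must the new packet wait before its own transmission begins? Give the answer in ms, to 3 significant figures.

1.42 ms

Each queued packet: L/R = 67000/1600000000 = 0.041875 ms.
34 queued → 1.42375 ms.
Queuing delay = 1.42 ms.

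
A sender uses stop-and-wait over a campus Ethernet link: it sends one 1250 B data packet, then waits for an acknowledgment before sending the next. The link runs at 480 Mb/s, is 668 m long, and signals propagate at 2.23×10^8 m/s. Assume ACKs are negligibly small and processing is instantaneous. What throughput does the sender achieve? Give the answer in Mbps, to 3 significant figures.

t_tx = L/R = 10000/480000000 = 2.08333e-05 s.
t_prop = 668/223000000 = 2.99552e-06 s; RTT = 5.99103e-06 s.
Cycle = t_tx + RTT = 2.68244e-05 s.
Throughput = L / cycle = 10000 / 2.68244e-05 = 373 Mbps.

373 Mbps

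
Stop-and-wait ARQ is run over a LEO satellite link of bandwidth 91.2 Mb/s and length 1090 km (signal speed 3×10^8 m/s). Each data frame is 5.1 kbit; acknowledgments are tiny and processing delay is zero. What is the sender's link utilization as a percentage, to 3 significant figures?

t_tx = L/R = 5100/91200000 = 5.59211e-05 s.
t_prop = 1090000/300000000 = 0.00363333 s; RTT = 0.00726667 s.
Cycle = t_tx + RTT = 0.00732259 s.
Utilization = t_tx / cycle = 5.59211e-05/0.00732259 = 0.764 %.

0.764 %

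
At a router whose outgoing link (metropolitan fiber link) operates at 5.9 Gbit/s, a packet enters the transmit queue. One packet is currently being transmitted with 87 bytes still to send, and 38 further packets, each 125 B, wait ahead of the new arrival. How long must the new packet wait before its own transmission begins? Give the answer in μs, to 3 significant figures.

Each queued packet: L/R = 1000/5900000000 = 0.169492 μs.
38 queued → 6.44068 μs.
Plus remaining 696 bits of current packet: 0.117966 μs.
Queuing delay = 6.56 μs.

6.56 μs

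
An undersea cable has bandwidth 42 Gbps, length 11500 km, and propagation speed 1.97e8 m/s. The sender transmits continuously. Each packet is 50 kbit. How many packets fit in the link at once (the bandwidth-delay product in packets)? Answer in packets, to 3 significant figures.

49000 packets

Propagation delay = 11500000 / 197000000 = 0.0583756 s.
BDP = R × t_prop = 42000000000 × 0.0583756 = 2451780000 bits.
In packets of 50000 bits: 49000 packets.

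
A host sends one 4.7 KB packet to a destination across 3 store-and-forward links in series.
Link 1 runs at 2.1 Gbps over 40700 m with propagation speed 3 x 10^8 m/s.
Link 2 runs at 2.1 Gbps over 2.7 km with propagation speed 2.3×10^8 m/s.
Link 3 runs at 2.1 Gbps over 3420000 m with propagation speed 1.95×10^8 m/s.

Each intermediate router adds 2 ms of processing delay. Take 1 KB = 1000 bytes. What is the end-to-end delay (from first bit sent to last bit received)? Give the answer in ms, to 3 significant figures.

L = 37600 bits.
Transmission delay per hop = L/R = 37600/2100000000 = 0.0179048 ms; 3 hops → 0.0537143 ms.
Propagation delays (d/s per hop): 0.135667, 0.0117391, 17.5385 ms; sum = 17.6859 ms.
Processing at 2 router(s): 2 × 2 ms = 4 ms.
End-to-end = 21.7 ms.

21.7 ms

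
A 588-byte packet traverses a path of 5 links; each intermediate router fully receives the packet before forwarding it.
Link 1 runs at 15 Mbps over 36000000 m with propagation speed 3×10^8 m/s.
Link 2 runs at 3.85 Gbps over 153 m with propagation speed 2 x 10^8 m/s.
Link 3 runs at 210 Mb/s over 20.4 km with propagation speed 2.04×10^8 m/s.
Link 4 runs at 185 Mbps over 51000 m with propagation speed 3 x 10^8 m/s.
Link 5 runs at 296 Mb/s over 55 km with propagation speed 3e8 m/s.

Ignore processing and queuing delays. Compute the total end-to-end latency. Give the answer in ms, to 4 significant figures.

L = 588 × 8 = 4704 bits.
Transmission delays (L/R per hop): 0.3136, 0.00122182, 0.0224, 0.025427, 0.0158919 ms; sum = 0.378541 ms.
Propagation delays (d/s per hop): 120, 0.000765, 0.1, 0.17, 0.183333 ms; sum = 120.454 ms.
End-to-end = 120.8 ms.

120.8 ms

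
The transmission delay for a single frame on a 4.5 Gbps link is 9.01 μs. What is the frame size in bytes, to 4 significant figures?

5068 bytes

L = R × t_tx = 4500000000 b/s × 9.01e-06 s = 40545 bits.
In bytes: 40545 / 8 = 5068 bytes.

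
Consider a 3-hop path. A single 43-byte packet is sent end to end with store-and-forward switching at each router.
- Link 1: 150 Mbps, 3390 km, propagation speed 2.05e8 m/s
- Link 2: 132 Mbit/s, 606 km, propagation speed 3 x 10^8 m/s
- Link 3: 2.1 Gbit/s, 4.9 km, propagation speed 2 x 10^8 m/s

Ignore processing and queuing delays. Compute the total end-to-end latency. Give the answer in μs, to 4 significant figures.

18590 μs

L = 43 × 8 = 344 bits.
Transmission delays (L/R per hop): 2.29333, 2.60606, 0.16381 μs; sum = 5.0632 μs.
Propagation delays (d/s per hop): 16536.6, 2020, 24.5 μs; sum = 18581.1 μs.
End-to-end = 18590 μs.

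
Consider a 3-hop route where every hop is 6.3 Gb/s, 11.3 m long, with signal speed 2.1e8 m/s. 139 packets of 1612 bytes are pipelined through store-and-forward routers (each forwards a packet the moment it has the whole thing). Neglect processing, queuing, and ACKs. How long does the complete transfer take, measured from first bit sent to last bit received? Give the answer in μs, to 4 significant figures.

288.8 μs

Per-hop transmission t_tx = L/R = 12896/6300000000 = 2.04698 μs.
Per-hop propagation t_prop = 11.3/210000000 = 0.0538095 μs.
Pipeline fill: first packet needs 3·t_tx to clear all hops; remaining 138 packets each add one t_tx.
Total = (3+139-1)·t_tx + 3·t_prop = 141·2.04698 + 3·0.0538095 = 288.8 μs.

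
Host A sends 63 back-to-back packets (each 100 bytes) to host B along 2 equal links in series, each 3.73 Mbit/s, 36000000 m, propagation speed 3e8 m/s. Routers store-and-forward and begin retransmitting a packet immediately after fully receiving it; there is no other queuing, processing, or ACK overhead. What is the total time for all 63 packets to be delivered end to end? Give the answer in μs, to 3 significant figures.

Per-hop transmission t_tx = L/R = 800/3730000 = 214.477 μs.
Per-hop propagation t_prop = 36000000/300000000 = 120000 μs.
Pipeline fill: first packet needs 2·t_tx to clear all hops; remaining 62 packets each add one t_tx.
Total = (2+63-1)·t_tx + 2·t_prop = 64·214.477 + 2·120000 = 254000 μs.

254000 μs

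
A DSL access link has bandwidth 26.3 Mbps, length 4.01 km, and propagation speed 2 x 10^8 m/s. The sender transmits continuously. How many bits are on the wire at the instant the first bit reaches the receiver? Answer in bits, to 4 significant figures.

Propagation delay = 4010 / 200000000 = 2.005e-05 s.
BDP = R × t_prop = 26300000 × 2.005e-05 = 527.315 bits.

527.3 bits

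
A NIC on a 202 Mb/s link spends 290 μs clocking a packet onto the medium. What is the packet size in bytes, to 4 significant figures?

L = R × t_tx = 202000000 b/s × 0.00029 s = 58580 bits.
In bytes: 58580 / 8 = 7323 bytes.

7323 bytes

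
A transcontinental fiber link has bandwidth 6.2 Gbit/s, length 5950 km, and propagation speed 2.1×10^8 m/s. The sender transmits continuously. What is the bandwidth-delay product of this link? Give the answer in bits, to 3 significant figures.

Propagation delay = 5950000 / 210000000 = 0.0283333 s.
BDP = R × t_prop = 6200000000 × 0.0283333 = 175667000 bits.

176000000 bits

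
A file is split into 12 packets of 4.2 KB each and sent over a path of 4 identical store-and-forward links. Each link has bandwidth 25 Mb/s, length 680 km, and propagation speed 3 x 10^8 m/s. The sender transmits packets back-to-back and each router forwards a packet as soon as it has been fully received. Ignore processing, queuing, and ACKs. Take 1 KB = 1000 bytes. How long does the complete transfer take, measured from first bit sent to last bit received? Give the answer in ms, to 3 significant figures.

Per-hop transmission t_tx = L/R = 33600/25000000 = 1.344 ms.
Per-hop propagation t_prop = 680000/300000000 = 2.26667 ms.
Pipeline fill: first packet needs 4·t_tx to clear all hops; remaining 11 packets each add one t_tx.
Total = (4+12-1)·t_tx + 4·t_prop = 15·1.344 + 4·2.26667 = 29.2 ms.

29.2 ms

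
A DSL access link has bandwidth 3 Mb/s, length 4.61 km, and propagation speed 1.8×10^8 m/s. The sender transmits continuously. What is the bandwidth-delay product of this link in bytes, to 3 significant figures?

9.60 bytes

Propagation delay = 4610 / 180000000 = 2.56111e-05 s.
BDP = R × t_prop = 3000000 × 2.56111e-05 = 76.8333 bits.
In bytes: 76.8333/8 = 9.60 bytes.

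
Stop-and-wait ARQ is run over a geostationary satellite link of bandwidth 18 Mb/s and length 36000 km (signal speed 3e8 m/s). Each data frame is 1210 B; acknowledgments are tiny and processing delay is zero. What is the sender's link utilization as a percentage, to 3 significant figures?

0.224 %

t_tx = L/R = 9680/18000000 = 0.000537778 s.
t_prop = 36000000/300000000 = 0.12 s; RTT = 0.24 s.
Cycle = t_tx + RTT = 0.240538 s.
Utilization = t_tx / cycle = 0.000537778/0.240538 = 0.224 %.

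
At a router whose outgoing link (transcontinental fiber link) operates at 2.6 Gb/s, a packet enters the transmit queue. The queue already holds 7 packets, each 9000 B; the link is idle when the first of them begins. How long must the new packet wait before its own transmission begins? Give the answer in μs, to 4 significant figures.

Each queued packet: L/R = 72000/2600000000 = 27.6923 μs.
7 queued → 193.846 μs.
Queuing delay = 193.8 μs.

193.8 μs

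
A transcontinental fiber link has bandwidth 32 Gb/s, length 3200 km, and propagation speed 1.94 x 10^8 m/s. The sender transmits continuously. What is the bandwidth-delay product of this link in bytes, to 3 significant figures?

66000000 bytes

Propagation delay = 3200000 / 194000000 = 0.0164948 s.
BDP = R × t_prop = 32000000000 × 0.0164948 = 527835000 bits.
In bytes: 527835000/8 = 66000000 bytes.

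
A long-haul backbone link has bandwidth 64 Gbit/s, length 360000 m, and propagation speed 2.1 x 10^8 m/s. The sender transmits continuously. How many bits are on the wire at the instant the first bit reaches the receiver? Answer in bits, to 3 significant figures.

Propagation delay = 360000 / 210000000 = 0.00171429 s.
BDP = R × t_prop = 64000000000 × 0.00171429 = 109714000 bits.

110000000 bits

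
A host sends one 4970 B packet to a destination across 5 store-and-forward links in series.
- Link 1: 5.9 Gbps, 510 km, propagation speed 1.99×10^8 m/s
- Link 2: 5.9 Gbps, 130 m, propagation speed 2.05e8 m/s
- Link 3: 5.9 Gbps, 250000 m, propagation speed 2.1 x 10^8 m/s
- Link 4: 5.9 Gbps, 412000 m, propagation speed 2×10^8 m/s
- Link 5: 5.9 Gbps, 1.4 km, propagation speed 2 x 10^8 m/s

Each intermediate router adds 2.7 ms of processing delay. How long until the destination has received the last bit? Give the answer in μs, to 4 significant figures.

16650 μs

L = 4970 × 8 = 39760 bits.
Transmission delay per hop = L/R = 39760/5900000000 = 6.73898 μs; 5 hops → 33.6949 μs.
Propagation delays (d/s per hop): 2562.81, 0.634146, 1190.48, 2060, 7 μs; sum = 5820.92 μs.
Processing at 4 router(s): 4 × 2.7 ms = 10800 μs.
End-to-end = 16650 μs.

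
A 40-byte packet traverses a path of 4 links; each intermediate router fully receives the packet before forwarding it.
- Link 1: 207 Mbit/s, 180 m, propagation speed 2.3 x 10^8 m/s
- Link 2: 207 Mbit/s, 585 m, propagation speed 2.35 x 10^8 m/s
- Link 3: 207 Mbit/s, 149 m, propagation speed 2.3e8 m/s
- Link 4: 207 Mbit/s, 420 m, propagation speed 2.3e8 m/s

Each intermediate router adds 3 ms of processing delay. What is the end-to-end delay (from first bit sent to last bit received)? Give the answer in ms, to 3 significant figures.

L = 40 × 8 = 320 bits.
Transmission delay per hop = L/R = 320/207000000 = 0.00154589 ms; 4 hops → 0.00618357 ms.
Propagation delays (d/s per hop): 0.000782609, 0.00248936, 0.000647826, 0.00182609 ms; sum = 0.00574588 ms.
Processing at 3 router(s): 3 × 3 ms = 9 ms.
End-to-end = 9.01 ms.

9.01 ms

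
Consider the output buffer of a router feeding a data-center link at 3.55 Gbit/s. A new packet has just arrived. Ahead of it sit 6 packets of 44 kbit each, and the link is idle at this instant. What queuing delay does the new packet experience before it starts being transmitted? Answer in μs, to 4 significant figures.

Each queued packet: L/R = 44000/3550000000 = 12.3944 μs.
6 queued → 74.3662 μs.
Queuing delay = 74.37 μs.

74.37 μs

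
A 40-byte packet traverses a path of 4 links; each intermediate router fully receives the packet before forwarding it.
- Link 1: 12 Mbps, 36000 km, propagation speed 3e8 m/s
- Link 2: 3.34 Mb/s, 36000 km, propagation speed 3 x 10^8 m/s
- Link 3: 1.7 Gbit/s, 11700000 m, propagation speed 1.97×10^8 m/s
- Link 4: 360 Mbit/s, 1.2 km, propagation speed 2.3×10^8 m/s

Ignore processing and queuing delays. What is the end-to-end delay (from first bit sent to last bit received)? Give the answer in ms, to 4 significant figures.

L = 40 × 8 = 320 bits.
Transmission delays (L/R per hop): 0.0266667, 0.0958084, 0.000188235, 0.000888889 ms; sum = 0.123552 ms.
Propagation delays (d/s per hop): 120, 120, 59.3909, 0.00521739 ms; sum = 299.396 ms.
End-to-end = 299.5 ms.

299.5 ms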